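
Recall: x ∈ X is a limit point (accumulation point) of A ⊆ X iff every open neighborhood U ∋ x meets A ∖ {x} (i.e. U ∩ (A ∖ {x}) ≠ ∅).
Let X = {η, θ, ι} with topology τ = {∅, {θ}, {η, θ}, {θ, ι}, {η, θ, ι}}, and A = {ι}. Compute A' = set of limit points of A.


A' = ∅

For each x ∈ X, list the open sets U ∈ τ with x ∈ U, then check whether U ∩ (A ∖ {x}) ≠ ∅ for every such U.
  x = η: open {η, θ} ∋ x has {η, θ} ∩ (A ∖ {η}) = ∅, so x is NOT a limit point.
  x = θ: open {θ} ∋ x has {θ} ∩ (A ∖ {θ}) = ∅, so x is NOT a limit point.
  x = ι: open {θ, ι} ∋ x has {θ, ι} ∩ (A ∖ {ι}) = ∅, so x is NOT a limit point.
Collecting: A' = ∅.


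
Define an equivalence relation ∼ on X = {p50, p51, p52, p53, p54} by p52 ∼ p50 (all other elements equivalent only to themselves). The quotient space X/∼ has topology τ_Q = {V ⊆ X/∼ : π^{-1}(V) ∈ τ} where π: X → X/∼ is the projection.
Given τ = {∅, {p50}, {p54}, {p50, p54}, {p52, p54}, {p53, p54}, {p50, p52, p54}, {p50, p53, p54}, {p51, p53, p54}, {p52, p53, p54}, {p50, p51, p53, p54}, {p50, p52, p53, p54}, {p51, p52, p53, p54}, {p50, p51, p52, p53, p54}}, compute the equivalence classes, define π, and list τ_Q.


X/∼ = {[p50=p52], [p51], [p53], [p54]}; |τ_Q| = 7.

Equivalence classes: [p50=p52], [p51], [p53], [p54].
Quotient map π: X → X/∼ sends p50 ↦ [p50=p52], p51 ↦ [p51], p52 ↦ [p50=p52], p53 ↦ [p53], p54 ↦ [p54].
For each subset V ⊆ X/∼, compute π^{-1}(V) ⊆ X and check whether π^{-1}(V) ∈ τ. V is open in τ_Q iff π^{-1}(V) ∈ τ.
  V = {}: π^{-1}(V) = ∅ ∈ τ ✓.
  V = {[p50=p52]}: π^{-1}(V) = {p50, p52} ∉ τ ✗.
  V = {[p51]}: π^{-1}(V) = {p51} ∉ τ ✗.
  V = {[p50=p52], [p51]}: π^{-1}(V) = {p50, p51, p52} ∉ τ ✗.
  V = {[p53]}: π^{-1}(V) = {p53} ∉ τ ✗.
  V = {[p50=p52], [p53]}: π^{-1}(V) = {p50, p52, p53} ∉ τ ✗.
  V = {[p51], [p53]}: π^{-1}(V) = {p51, p53} ∉ τ ✗.
  V = {[p50=p52], [p51], [p53]}: π^{-1}(V) = {p50, p51, p52, p53} ∉ τ ✗.
  V = {[p54]}: π^{-1}(V) = {p54} ∈ τ ✓.
  V = {[p50=p52], [p54]}: π^{-1}(V) = {p50, p52, p54} ∈ τ ✓.
  V = {[p51], [p54]}: π^{-1}(V) = {p51, p54} ∉ τ ✗.
  V = {[p50=p52], [p51], [p54]}: π^{-1}(V) = {p50, p51, p52, p54} ∉ τ ✗.
  V = {[p53], [p54]}: π^{-1}(V) = {p53, p54} ∈ τ ✓.
  V = {[p50=p52], [p53], [p54]}: π^{-1}(V) = {p50, p52, p53, p54} ∈ τ ✓.
  V = {[p51], [p53], [p54]}: π^{-1}(V) = {p51, p53, p54} ∈ τ ✓.
  V = {[p50=p52], [p51], [p53], [p54]}: π^{-1}(V) = {p50, p51, p52, p53, p54} ∈ τ ✓.
Open sets in the quotient: τ_Q = {{}, {[p54]}, {[p50=p52], [p54]}, {[p53], [p54]}, {[p50=p52], [p53], [p54]}, {[p51], [p53], [p54]}, {[p50=p52], [p51], [p53], [p54]}} (7 elements).


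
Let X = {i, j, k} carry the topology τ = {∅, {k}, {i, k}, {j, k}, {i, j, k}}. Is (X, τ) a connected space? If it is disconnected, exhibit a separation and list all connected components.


(X, τ) is connected.

Find clopen sets (U ∈ τ with X ∖ U ∈ τ):
  U = ∅, X ∖ U = {i, j, k} — both open, so U is clopen.
  U = {i, j, k}, X ∖ U = ∅ — both open, so U is clopen.
Only trivial clopens (∅ and X) exist, so (X, τ) is connected.
Compute connected components by grouping points that agree on all clopens:
  component: {i, j, k}


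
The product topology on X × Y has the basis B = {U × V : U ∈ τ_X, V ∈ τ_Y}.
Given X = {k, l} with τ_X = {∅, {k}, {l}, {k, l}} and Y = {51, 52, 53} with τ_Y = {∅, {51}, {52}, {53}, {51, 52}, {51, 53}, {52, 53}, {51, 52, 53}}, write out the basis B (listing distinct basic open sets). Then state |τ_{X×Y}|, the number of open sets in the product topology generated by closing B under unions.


Basis B = {∅ × ∅, {k} × {51}, {k} × {52}, {k} × {53}, {l} × {51}, {l} × {52}, {l} × {53}, {k} × {51, 52}, {k} × {51, 53}, {k, l} × {51}, {k} × {52, 53}, {k, l} × {52}, {k, l} × {53}, {l} × {51, 52}, {l} × {51, 53}, {l} × {52, 53}, {k} × {51, 52, 53}, {l} × {51, 52, 53}, {k, l} × {51, 52}, {k, l} × {51, 53}, {k, l} × {52, 53}, {k, l} × {51, 52, 53}}; |τ_{X×Y}| = 64.

Enumerate products U × V with U ∈ τ_X, V ∈ τ_Y (deduplicated):
  ∅ × ∅ = {} (∅)
  {k} × {51} = {(k,51)}
  {k} × {52} = {(k,52)}
  {k} × {53} = {(k,53)}
  {l} × {51} = {(l,51)}
  {l} × {52} = {(l,52)}
  {l} × {53} = {(l,53)}
  {k} × {51, 52} = {(k,51), (k,52)}
  {k} × {51, 53} = {(k,51), (k,53)}
  {k, l} × {51} = {(k,51), (l,51)}
  {k} × {52, 53} = {(k,52), (k,53)}
  {k, l} × {52} = {(k,52), (l,52)}
  {k, l} × {53} = {(k,53), (l,53)}
  {l} × {51, 52} = {(l,51), (l,52)}
  {l} × {51, 53} = {(l,51), (l,53)}
  {l} × {52, 53} = {(l,52), (l,53)}
  {k} × {51, 52, 53} = {(k,51), (k,52), (k,53)}
  {l} × {51, 52, 53} = {(l,51), (l,52), (l,53)}
  {k, l} × {51, 52} = {(k,51), (k,52), (l,51), (l,52)}
  {k, l} × {51, 53} = {(k,51), (k,53), (l,51), (l,53)}
  {k, l} × {52, 53} = {(k,52), (k,53), (l,52), (l,53)}
  {k, l} × {51, 52, 53} = {(k,51), (k,52), (k,53), (l,51), (l,52), (l,53)}
These 22 distinct sets form the basis B.
Close under arbitrary unions to get τ_{X×Y}; counting gives |τ_{X×Y}| = 64.


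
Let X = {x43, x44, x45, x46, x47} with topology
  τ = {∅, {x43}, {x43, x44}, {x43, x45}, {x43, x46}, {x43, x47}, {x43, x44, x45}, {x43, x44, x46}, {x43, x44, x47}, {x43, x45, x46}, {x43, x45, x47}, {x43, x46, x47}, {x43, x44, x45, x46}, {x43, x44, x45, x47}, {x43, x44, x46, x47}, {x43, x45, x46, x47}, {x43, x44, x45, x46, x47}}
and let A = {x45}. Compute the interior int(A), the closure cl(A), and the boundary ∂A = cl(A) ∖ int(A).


int(A) = ∅, cl(A) = {x45}, ∂A = {x45}.

Closed sets in (X, τ) are complements of opens:
  closed(X, τ) = {∅, {x44}, {x45}, {x46}, {x47}, {x44, x45}, {x44, x46}, {x44, x47}, {x45, x46}, {x45, x47}, {x46, x47}, {x44, x45, x46}, {x44, x45, x47}, {x44, x46, x47}, {x45, x46, x47}, {x44, x45, x46, x47}, {x43, x44, x45, x46, x47}}.
int(A) = ⋃ {U ∈ τ : U ⊆ A}. Opens contained in A: ∅.
Taking the union of these: int(A) = ∅.
cl(A) = ⋂ {C closed : A ⊆ C}. Closed sets containing A: {x45}, {x44, x45}, {x45, x46}, {x45, x47}, {x44, x45, x46}, {x44, x45, x47}, {x45, x46, x47}, {x44, x45, x46, x47}, {x43, x44, x45, x46, x47}.
Intersecting these: cl(A) = {x45}.
∂A = cl(A) ∖ int(A) = {x45} ∖ ∅ = {x45}.


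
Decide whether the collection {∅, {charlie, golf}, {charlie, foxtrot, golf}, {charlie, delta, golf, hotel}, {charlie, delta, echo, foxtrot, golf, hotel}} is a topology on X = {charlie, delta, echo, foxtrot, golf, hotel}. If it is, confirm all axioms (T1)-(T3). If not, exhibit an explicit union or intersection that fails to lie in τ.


τ is NOT a topology on X.

Axiom (T1): ∅ ∈ τ? Yes; X ∈ τ? Yes.
Axiom (T2/T3): check pairwise unions and intersections of members of τ.
Counterexample for (T2): {charlie, foxtrot, golf} ∪ {charlie, delta, golf, hotel} = {charlie, delta, foxtrot, golf, hotel} ∉ τ. Therefore τ is NOT a topology.


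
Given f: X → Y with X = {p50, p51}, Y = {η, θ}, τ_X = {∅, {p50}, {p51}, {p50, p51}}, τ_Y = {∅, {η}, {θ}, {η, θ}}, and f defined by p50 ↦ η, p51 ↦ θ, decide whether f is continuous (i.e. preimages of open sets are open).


f IS continuous.

Compute f^{-1}(U) for each U ∈ τ_Y:
  U = ∅: f^{-1}(U) = ∅ ∈ τ_X ✓.
  U = {η}: f^{-1}(U) = {p50} ∈ τ_X ✓.
  U = {θ}: f^{-1}(U) = {p51} ∈ τ_X ✓.
  U = {η, θ}: f^{-1}(U) = {p50, p51} ∈ τ_X ✓.
Every preimage lies in τ_X, so f IS continuous.


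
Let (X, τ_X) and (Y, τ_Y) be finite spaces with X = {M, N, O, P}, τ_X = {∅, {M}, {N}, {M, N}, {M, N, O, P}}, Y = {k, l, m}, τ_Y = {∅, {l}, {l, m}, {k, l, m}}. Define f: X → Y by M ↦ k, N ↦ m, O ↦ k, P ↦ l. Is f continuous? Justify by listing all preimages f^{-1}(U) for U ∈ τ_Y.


f is NOT continuous.

Compute f^{-1}(U) for each U ∈ τ_Y:
  U = ∅: f^{-1}(U) = ∅ ∈ τ_X ✓.
  U = {l}: f^{-1}(U) = {P} ∉ τ_X ✗.
  U = {l, m}: f^{-1}(U) = {N, P} ∉ τ_X ✗.
  U = {k, l, m}: f^{-1}(U) = {M, N, O, P} ∈ τ_X ✓.
Found U = {l} with f^{-1}(U) = {P} not in τ_X. Therefore f is NOT continuous.


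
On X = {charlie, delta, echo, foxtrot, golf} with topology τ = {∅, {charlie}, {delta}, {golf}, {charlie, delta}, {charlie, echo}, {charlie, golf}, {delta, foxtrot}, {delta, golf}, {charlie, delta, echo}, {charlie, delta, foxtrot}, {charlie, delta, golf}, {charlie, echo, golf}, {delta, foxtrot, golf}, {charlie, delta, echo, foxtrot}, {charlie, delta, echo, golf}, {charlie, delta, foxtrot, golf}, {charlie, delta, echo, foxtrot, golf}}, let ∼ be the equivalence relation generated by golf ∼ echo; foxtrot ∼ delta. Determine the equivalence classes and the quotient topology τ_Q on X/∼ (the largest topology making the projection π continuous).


X/∼ = {[charlie], [delta=foxtrot], [echo=golf]}; |τ_Q| = 6.

Equivalence classes: [charlie], [delta=foxtrot], [echo=golf].
Quotient map π: X → X/∼ sends charlie ↦ [charlie], delta ↦ [delta=foxtrot], echo ↦ [echo=golf], foxtrot ↦ [delta=foxtrot], golf ↦ [echo=golf].
For each subset V ⊆ X/∼, compute π^{-1}(V) ⊆ X and check whether π^{-1}(V) ∈ τ. V is open in τ_Q iff π^{-1}(V) ∈ τ.
  V = {}: π^{-1}(V) = ∅ ∈ τ ✓.
  V = {[charlie]}: π^{-1}(V) = {charlie} ∈ τ ✓.
  V = {[delta=foxtrot]}: π^{-1}(V) = {delta, foxtrot} ∈ τ ✓.
  V = {[charlie], [delta=foxtrot]}: π^{-1}(V) = {charlie, delta, foxtrot} ∈ τ ✓.
  V = {[echo=golf]}: π^{-1}(V) = {echo, golf} ∉ τ ✗.
  V = {[charlie], [echo=golf]}: π^{-1}(V) = {charlie, echo, golf} ∈ τ ✓.
  V = {[delta=foxtrot], [echo=golf]}: π^{-1}(V) = {delta, echo, foxtrot, golf} ∉ τ ✗.
  V = {[charlie], [delta=foxtrot], [echo=golf]}: π^{-1}(V) = {charlie, delta, echo, foxtrot, golf} ∈ τ ✓.
Open sets in the quotient: τ_Q = {{}, {[charlie]}, {[delta=foxtrot]}, {[charlie], [delta=foxtrot]}, {[charlie], [echo=golf]}, {[charlie], [delta=foxtrot], [echo=golf]}} (6 elements).


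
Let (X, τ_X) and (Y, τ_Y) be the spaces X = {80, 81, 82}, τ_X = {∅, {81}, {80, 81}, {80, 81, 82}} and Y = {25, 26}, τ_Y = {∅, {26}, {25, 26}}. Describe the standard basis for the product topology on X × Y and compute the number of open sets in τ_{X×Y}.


Basis B = {∅ × ∅, {81} × {26}, {80, 81} × {26}, {81} × {25, 26}, {80, 81, 82} × {26}, {80, 81} × {25, 26}, {80, 81, 82} × {25, 26}}; |τ_{X×Y}| = 10.

Enumerate products U × V with U ∈ τ_X, V ∈ τ_Y (deduplicated):
  ∅ × ∅ = {} (∅)
  {81} × {26} = {(81,26)}
  {80, 81} × {26} = {(80,26), (81,26)}
  {81} × {25, 26} = {(81,25), (81,26)}
  {80, 81, 82} × {26} = {(80,26), (81,26), (82,26)}
  {80, 81} × {25, 26} = {(80,25), (80,26), (81,25), (81,26)}
  {80, 81, 82} × {25, 26} = {(80,25), (80,26), (81,25), (81,26), (82,25), (82,26)}
These 7 distinct sets form the basis B.
Close under arbitrary unions to get τ_{X×Y}; counting gives |τ_{X×Y}| = 10.


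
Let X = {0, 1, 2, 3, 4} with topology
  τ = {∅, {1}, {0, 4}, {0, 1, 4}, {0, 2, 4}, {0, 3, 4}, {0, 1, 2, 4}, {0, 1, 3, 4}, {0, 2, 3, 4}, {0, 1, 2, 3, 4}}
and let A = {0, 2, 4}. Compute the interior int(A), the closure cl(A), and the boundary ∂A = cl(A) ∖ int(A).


int(A) = {0, 2, 4}, cl(A) = {0, 2, 3, 4}, ∂A = {3}.

Closed sets in (X, τ) are complements of opens:
  closed(X, τ) = {∅, {1}, {2}, {3}, {1, 2}, {1, 3}, {2, 3}, {1, 2, 3}, {0, 2, 3, 4}, {0, 1, 2, 3, 4}}.
int(A) = ⋃ {U ∈ τ : U ⊆ A}. Opens contained in A: ∅, {0, 4}, {0, 2, 4}.
Taking the union of these: int(A) = {0, 2, 4}.
cl(A) = ⋂ {C closed : A ⊆ C}. Closed sets containing A: {0, 2, 3, 4}, {0, 1, 2, 3, 4}.
Intersecting these: cl(A) = {0, 2, 3, 4}.
∂A = cl(A) ∖ int(A) = {0, 2, 3, 4} ∖ {0, 2, 4} = {3}.


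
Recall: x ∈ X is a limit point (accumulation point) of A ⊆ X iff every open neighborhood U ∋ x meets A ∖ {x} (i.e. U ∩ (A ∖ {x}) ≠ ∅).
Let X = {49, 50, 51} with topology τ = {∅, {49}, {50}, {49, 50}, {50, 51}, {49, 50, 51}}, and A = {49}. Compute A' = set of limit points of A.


A' = ∅

For each x ∈ X, list the open sets U ∈ τ with x ∈ U, then check whether U ∩ (A ∖ {x}) ≠ ∅ for every such U.
  x = 49: open {49} ∋ x has {49} ∩ (A ∖ {49}) = ∅, so x is NOT a limit point.
  x = 50: open {50} ∋ x has {50} ∩ (A ∖ {50}) = ∅, so x is NOT a limit point.
  x = 51: open {50, 51} ∋ x has {50, 51} ∩ (A ∖ {51}) = ∅, so x is NOT a limit point.
Collecting: A' = ∅.


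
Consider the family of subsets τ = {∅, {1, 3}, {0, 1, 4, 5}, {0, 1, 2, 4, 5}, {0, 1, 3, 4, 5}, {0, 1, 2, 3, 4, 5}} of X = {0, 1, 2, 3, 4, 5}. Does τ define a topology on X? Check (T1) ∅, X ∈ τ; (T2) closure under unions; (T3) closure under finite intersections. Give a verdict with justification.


τ is NOT a topology on X.

Axiom (T1): ∅ ∈ τ? Yes; X ∈ τ? Yes.
Axiom (T2/T3): check pairwise unions and intersections of members of τ.
Counterexample for (T3): {1, 3} ∩ {0, 1, 4, 5} = {1} ∉ τ. Therefore τ is NOT a topology.


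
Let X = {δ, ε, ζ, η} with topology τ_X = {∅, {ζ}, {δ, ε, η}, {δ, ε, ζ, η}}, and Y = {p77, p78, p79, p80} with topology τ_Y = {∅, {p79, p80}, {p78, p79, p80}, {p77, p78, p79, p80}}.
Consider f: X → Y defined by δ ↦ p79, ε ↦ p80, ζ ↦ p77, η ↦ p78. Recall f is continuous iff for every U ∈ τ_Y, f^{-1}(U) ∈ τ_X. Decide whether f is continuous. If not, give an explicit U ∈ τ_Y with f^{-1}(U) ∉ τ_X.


f is NOT continuous.

Compute f^{-1}(U) for each U ∈ τ_Y:
  U = ∅: f^{-1}(U) = ∅ ∈ τ_X ✓.
  U = {p79, p80}: f^{-1}(U) = {δ, ε} ∉ τ_X ✗.
  U = {p78, p79, p80}: f^{-1}(U) = {δ, ε, η} ∈ τ_X ✓.
  U = {p77, p78, p79, p80}: f^{-1}(U) = {δ, ε, ζ, η} ∈ τ_X ✓.
Found U = {p79, p80} with f^{-1}(U) = {δ, ε} not in τ_X. Therefore f is NOT continuous.


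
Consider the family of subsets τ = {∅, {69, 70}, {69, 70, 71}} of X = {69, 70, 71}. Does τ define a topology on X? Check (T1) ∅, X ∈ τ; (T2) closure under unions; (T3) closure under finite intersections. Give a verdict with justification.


τ IS a topology on X.

Axiom (T1): ∅ ∈ τ? Yes; X ∈ τ? Yes.
Axiom (T2/T3): check pairwise unions and intersections of members of τ.
All pairwise intersections and unions checked — each lies in τ. Therefore τ satisfies (T1), (T2), (T3): it IS a topology on X.


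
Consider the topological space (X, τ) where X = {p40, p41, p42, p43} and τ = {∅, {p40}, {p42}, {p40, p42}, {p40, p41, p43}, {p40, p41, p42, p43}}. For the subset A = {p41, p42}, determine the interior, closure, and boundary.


int(A) = {p42}, cl(A) = {p41, p42, p43}, ∂A = {p41, p43}.

Closed sets in (X, τ) are complements of opens:
  closed(X, τ) = {∅, {p42}, {p41, p43}, {p40, p41, p43}, {p41, p42, p43}, {p40, p41, p42, p43}}.
int(A) = ⋃ {U ∈ τ : U ⊆ A}. Opens contained in A: ∅, {p42}.
Taking the union of these: int(A) = {p42}.
cl(A) = ⋂ {C closed : A ⊆ C}. Closed sets containing A: {p41, p42, p43}, {p40, p41, p42, p43}.
Intersecting these: cl(A) = {p41, p42, p43}.
∂A = cl(A) ∖ int(A) = {p41, p42, p43} ∖ {p42} = {p41, p43}.


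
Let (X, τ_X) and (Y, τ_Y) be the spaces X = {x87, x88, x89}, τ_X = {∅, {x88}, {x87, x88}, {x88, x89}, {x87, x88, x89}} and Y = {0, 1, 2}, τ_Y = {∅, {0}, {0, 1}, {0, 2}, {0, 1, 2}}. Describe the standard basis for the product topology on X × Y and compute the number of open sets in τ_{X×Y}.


Basis B = {∅ × ∅, {x88} × {0}, {x87, x88} × {0}, {x88} × {0, 1}, {x88} × {0, 2}, {x88, x89} × {0}, {x87, x88, x89} × {0}, {x88} × {0, 1, 2}, {x87, x88} × {0, 1}, {x87, x88} × {0, 2}, {x88, x89} × {0, 1}, {x88, x89} × {0, 2}, {x87, x88} × {0, 1, 2}, {x87, x88, x89} × {0, 1}, {x87, x88, x89} × {0, 2}, {x88, x89} × {0, 1, 2}, {x87, x88, x89} × {0, 1, 2}}; |τ_{X×Y}| = 48.

Enumerate products U × V with U ∈ τ_X, V ∈ τ_Y (deduplicated):
  ∅ × ∅ = {} (∅)
  {x88} × {0} = {(x88,0)}
  {x87, x88} × {0} = {(x87,0), (x88,0)}
  {x88} × {0, 1} = {(x88,0), (x88,1)}
  {x88} × {0, 2} = {(x88,0), (x88,2)}
  {x88, x89} × {0} = {(x88,0), (x89,0)}
  {x87, x88, x89} × {0} = {(x87,0), (x88,0), (x89,0)}
  {x88} × {0, 1, 2} = {(x88,0), (x88,1), (x88,2)}
  {x87, x88} × {0, 1} = {(x87,0), (x87,1), (x88,0), (x88,1)}
  {x87, x88} × {0, 2} = {(x87,0), (x87,2), (x88,0), (x88,2)}
  {x88, x89} × {0, 1} = {(x88,0), (x88,1), (x89,0), (x89,1)}
  {x88, x89} × {0, 2} = {(x88,0), (x88,2), (x89,0), (x89,2)}
  {x87, x88} × {0, 1, 2} = {(x87,0), (x87,1), (x87,2), (x88,0), (x88,1), (x88,2)}
  {x87, x88, x89} × {0, 1} = {(x87,0), (x87,1), (x88,0), (x88,1), (x89,0), (x89,1)}
  {x87, x88, x89} × {0, 2} = {(x87,0), (x87,2), (x88,0), (x88,2), (x89,0), (x89,2)}
  {x88, x89} × {0, 1, 2} = {(x88,0), (x88,1), (x88,2), (x89,0), (x89,1), (x89,2)}
  {x87, x88, x89} × {0, 1, 2} = {(x87,0), (x87,1), (x87,2), (x88,0), (x88,1), (x88,2), (x89,0), (x89,1), (x89,2)}
These 17 distinct sets form the basis B.
Close under arbitrary unions to get τ_{X×Y}; counting gives |τ_{X×Y}| = 48.


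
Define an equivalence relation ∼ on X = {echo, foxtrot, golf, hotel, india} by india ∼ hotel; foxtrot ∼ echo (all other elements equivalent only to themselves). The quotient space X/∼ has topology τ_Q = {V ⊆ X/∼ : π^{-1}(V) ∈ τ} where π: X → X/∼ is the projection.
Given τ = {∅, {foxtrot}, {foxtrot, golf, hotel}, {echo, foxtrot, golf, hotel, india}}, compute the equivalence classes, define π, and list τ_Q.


X/∼ = {[echo=foxtrot], [golf], [hotel=india]}; |τ_Q| = 2.

Equivalence classes: [echo=foxtrot], [golf], [hotel=india].
Quotient map π: X → X/∼ sends echo ↦ [echo=foxtrot], foxtrot ↦ [echo=foxtrot], golf ↦ [golf], hotel ↦ [hotel=india], india ↦ [hotel=india].
For each subset V ⊆ X/∼, compute π^{-1}(V) ⊆ X and check whether π^{-1}(V) ∈ τ. V is open in τ_Q iff π^{-1}(V) ∈ τ.
  V = {}: π^{-1}(V) = ∅ ∈ τ ✓.
  V = {[echo=foxtrot]}: π^{-1}(V) = {echo, foxtrot} ∉ τ ✗.
  V = {[golf]}: π^{-1}(V) = {golf} ∉ τ ✗.
  V = {[echo=foxtrot], [golf]}: π^{-1}(V) = {echo, foxtrot, golf} ∉ τ ✗.
  V = {[hotel=india]}: π^{-1}(V) = {hotel, india} ∉ τ ✗.
  V = {[echo=foxtrot], [hotel=india]}: π^{-1}(V) = {echo, foxtrot, hotel, india} ∉ τ ✗.
  V = {[golf], [hotel=india]}: π^{-1}(V) = {golf, hotel, india} ∉ τ ✗.
  V = {[echo=foxtrot], [golf], [hotel=india]}: π^{-1}(V) = {echo, foxtrot, golf, hotel, india} ∈ τ ✓.
Open sets in the quotient: τ_Q = {{}, {[echo=foxtrot], [golf], [hotel=india]}} (2 elements).


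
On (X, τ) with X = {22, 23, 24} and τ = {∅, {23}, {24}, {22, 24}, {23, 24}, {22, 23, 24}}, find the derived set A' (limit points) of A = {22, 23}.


A' = ∅

For each x ∈ X, list the open sets U ∈ τ with x ∈ U, then check whether U ∩ (A ∖ {x}) ≠ ∅ for every such U.
  x = 22: open {22, 24} ∋ x has {22, 24} ∩ (A ∖ {22}) = ∅, so x is NOT a limit point.
  x = 23: open {23} ∋ x has {23} ∩ (A ∖ {23}) = ∅, so x is NOT a limit point.
  x = 24: open {24} ∋ x has {24} ∩ (A ∖ {24}) = ∅, so x is NOT a limit point.
Collecting: A' = ∅.


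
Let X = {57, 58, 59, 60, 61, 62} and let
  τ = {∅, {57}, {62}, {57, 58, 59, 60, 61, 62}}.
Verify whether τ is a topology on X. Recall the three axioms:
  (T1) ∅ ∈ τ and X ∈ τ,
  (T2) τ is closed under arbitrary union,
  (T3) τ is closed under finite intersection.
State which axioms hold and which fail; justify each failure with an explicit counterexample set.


τ is NOT a topology on X.

Axiom (T1): ∅ ∈ τ? Yes; X ∈ τ? Yes.
Axiom (T2/T3): check pairwise unions and intersections of members of τ.
Counterexample for (T2): {57} ∪ {62} = {57, 62} ∉ τ. Therefore τ is NOT a topology.


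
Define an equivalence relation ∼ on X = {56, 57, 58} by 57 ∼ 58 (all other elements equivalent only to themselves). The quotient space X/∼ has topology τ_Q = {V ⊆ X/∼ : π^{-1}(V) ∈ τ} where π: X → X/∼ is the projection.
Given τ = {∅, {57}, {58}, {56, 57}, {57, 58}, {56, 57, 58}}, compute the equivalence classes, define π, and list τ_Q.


X/∼ = {[56], [57=58]}; |τ_Q| = 3.

Equivalence classes: [56], [57=58].
Quotient map π: X → X/∼ sends 56 ↦ [56], 57 ↦ [57=58], 58 ↦ [57=58].
For each subset V ⊆ X/∼, compute π^{-1}(V) ⊆ X and check whether π^{-1}(V) ∈ τ. V is open in τ_Q iff π^{-1}(V) ∈ τ.
  V = {}: π^{-1}(V) = ∅ ∈ τ ✓.
  V = {[56]}: π^{-1}(V) = {56} ∉ τ ✗.
  V = {[57=58]}: π^{-1}(V) = {57, 58} ∈ τ ✓.
  V = {[56], [57=58]}: π^{-1}(V) = {56, 57, 58} ∈ τ ✓.
Open sets in the quotient: τ_Q = {{}, {[57=58]}, {[56], [57=58]}} (3 elements).


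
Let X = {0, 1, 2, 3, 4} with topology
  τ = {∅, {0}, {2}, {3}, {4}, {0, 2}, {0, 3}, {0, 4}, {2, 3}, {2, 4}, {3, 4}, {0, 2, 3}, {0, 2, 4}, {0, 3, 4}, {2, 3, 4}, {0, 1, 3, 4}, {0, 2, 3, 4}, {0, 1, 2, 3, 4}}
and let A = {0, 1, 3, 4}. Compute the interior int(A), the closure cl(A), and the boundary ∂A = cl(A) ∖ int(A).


int(A) = {0, 1, 3, 4}, cl(A) = {0, 1, 3, 4}, ∂A = ∅.

Closed sets in (X, τ) are complements of opens:
  closed(X, τ) = {∅, {1}, {2}, {0, 1}, {1, 2}, {1, 3}, {1, 4}, {0, 1, 2}, {0, 1, 3}, {0, 1, 4}, {1, 2, 3}, {1, 2, 4}, {1, 3, 4}, {0, 1, 2, 3}, {0, 1, 2, 4}, {0, 1, 3, 4}, {1, 2, 3, 4}, {0, 1, 2, 3, 4}}.
int(A) = ⋃ {U ∈ τ : U ⊆ A}. Opens contained in A: ∅, {0}, {3}, {4}, {0, 3}, {0, 4}, {3, 4}, {0, 3, 4}, {0, 1, 3, 4}.
Taking the union of these: int(A) = {0, 1, 3, 4}.
cl(A) = ⋂ {C closed : A ⊆ C}. Closed sets containing A: {0, 1, 3, 4}, {0, 1, 2, 3, 4}.
Intersecting these: cl(A) = {0, 1, 3, 4}.
∂A = cl(A) ∖ int(A) = {0, 1, 3, 4} ∖ {0, 1, 3, 4} = ∅.


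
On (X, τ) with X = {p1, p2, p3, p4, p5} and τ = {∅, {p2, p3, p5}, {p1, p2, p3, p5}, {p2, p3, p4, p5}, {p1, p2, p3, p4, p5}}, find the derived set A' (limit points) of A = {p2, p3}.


A' = {p1, p2, p3, p4, p5}

For each x ∈ X, list the open sets U ∈ τ with x ∈ U, then check whether U ∩ (A ∖ {x}) ≠ ∅ for every such U.
  x = p1: opens ∋ x are {p1, p2, p3, p5}, {p1, p2, p3, p4, p5}; each meets A ∖ {p1}, so x IS a limit point.
  x = p2: opens ∋ x are {p2, p3, p5}, {p1, p2, p3, p5}, {p2, p3, p4, p5}, {p1, p2, p3, p4, p5}; each meets A ∖ {p2}, so x IS a limit point.
  x = p3: opens ∋ x are {p2, p3, p5}, {p1, p2, p3, p5}, {p2, p3, p4, p5}, {p1, p2, p3, p4, p5}; each meets A ∖ {p3}, so x IS a limit point.
  x = p4: opens ∋ x are {p2, p3, p4, p5}, {p1, p2, p3, p4, p5}; each meets A ∖ {p4}, so x IS a limit point.
  x = p5: opens ∋ x are {p2, p3, p5}, {p1, p2, p3, p5}, {p2, p3, p4, p5}, {p1, p2, p3, p4, p5}; each meets A ∖ {p5}, so x IS a limit point.
Collecting: A' = {p1, p2, p3, p4, p5}.


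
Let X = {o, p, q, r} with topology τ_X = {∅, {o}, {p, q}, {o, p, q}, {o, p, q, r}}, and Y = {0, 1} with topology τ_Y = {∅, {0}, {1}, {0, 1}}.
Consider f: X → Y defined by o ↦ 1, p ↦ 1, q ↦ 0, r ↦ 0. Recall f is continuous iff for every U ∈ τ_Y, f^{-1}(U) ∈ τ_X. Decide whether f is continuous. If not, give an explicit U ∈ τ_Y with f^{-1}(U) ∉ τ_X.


f is NOT continuous.

Compute f^{-1}(U) for each U ∈ τ_Y:
  U = ∅: f^{-1}(U) = ∅ ∈ τ_X ✓.
  U = {0}: f^{-1}(U) = {q, r} ∉ τ_X ✗.
  U = {1}: f^{-1}(U) = {o, p} ∉ τ_X ✗.
  U = {0, 1}: f^{-1}(U) = {o, p, q, r} ∈ τ_X ✓.
Found U = {0} with f^{-1}(U) = {q, r} not in τ_X. Therefore f is NOT continuous.


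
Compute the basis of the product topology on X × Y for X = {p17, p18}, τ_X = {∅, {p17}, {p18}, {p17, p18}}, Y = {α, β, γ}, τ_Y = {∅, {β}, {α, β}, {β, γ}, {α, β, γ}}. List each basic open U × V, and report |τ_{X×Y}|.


Basis B = {∅ × ∅, {p17} × {β}, {p18} × {β}, {p17} × {α, β}, {p17} × {β, γ}, {p17, p18} × {β}, {p18} × {α, β}, {p18} × {β, γ}, {p17} × {α, β, γ}, {p18} × {α, β, γ}, {p17, p18} × {α, β}, {p17, p18} × {β, γ}, {p17, p18} × {α, β, γ}}; |τ_{X×Y}| = 25.

Enumerate products U × V with U ∈ τ_X, V ∈ τ_Y (deduplicated):
  ∅ × ∅ = {} (∅)
  {p17} × {β} = {(p17,β)}
  {p18} × {β} = {(p18,β)}
  {p17} × {α, β} = {(p17,α), (p17,β)}
  {p17} × {β, γ} = {(p17,β), (p17,γ)}
  {p17, p18} × {β} = {(p17,β), (p18,β)}
  {p18} × {α, β} = {(p18,α), (p18,β)}
  {p18} × {β, γ} = {(p18,β), (p18,γ)}
  {p17} × {α, β, γ} = {(p17,α), (p17,β), (p17,γ)}
  {p18} × {α, β, γ} = {(p18,α), (p18,β), (p18,γ)}
  {p17, p18} × {α, β} = {(p17,α), (p17,β), (p18,α), (p18,β)}
  {p17, p18} × {β, γ} = {(p17,β), (p17,γ), (p18,β), (p18,γ)}
  {p17, p18} × {α, β, γ} = {(p17,α), (p17,β), (p17,γ), (p18,α), (p18,β), (p18,γ)}
These 13 distinct sets form the basis B.
Close under arbitrary unions to get τ_{X×Y}; counting gives |τ_{X×Y}| = 25.


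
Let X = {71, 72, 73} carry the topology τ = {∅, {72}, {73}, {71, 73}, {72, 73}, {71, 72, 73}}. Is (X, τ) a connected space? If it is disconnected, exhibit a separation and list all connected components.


(X, τ) is disconnected; components = [{72}, {71, 73}].

Find clopen sets (U ∈ τ with X ∖ U ∈ τ):
  U = ∅, X ∖ U = {71, 72, 73} — both open, so U is clopen.
  U = {72}, X ∖ U = {71, 73} — both open, so U is clopen.
  U = {71, 73}, X ∖ U = {72} — both open, so U is clopen.
  U = {71, 72, 73}, X ∖ U = ∅ — both open, so U is clopen.
Nontrivial clopen(s) exist: e.g. {72}. So (X, τ) is disconnected.
Compute connected components by grouping points that agree on all clopens:
  component: {72}
  component: {71, 73}


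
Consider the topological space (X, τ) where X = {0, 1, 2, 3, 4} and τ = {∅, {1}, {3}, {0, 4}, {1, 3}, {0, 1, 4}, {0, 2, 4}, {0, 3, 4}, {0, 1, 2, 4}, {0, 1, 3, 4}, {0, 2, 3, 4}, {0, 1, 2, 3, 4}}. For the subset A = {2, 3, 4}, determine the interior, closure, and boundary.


int(A) = {3}, cl(A) = {0, 2, 3, 4}, ∂A = {0, 2, 4}.

Closed sets in (X, τ) are complements of opens:
  closed(X, τ) = {∅, {1}, {2}, {3}, {1, 2}, {1, 3}, {2, 3}, {0, 2, 4}, {1, 2, 3}, {0, 1, 2, 4}, {0, 2, 3, 4}, {0, 1, 2, 3, 4}}.
int(A) = ⋃ {U ∈ τ : U ⊆ A}. Opens contained in A: ∅, {3}.
Taking the union of these: int(A) = {3}.
cl(A) = ⋂ {C closed : A ⊆ C}. Closed sets containing A: {0, 2, 3, 4}, {0, 1, 2, 3, 4}.
Intersecting these: cl(A) = {0, 2, 3, 4}.
∂A = cl(A) ∖ int(A) = {0, 2, 3, 4} ∖ {3} = {0, 2, 4}.


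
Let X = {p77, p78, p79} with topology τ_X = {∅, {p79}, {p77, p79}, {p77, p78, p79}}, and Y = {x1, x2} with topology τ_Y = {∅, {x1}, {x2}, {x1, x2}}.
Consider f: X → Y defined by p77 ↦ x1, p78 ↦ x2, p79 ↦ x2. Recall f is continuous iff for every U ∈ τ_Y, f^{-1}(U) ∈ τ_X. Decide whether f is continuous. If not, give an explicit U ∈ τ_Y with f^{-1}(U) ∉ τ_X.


f is NOT continuous.

Compute f^{-1}(U) for each U ∈ τ_Y:
  U = ∅: f^{-1}(U) = ∅ ∈ τ_X ✓.
  U = {x1}: f^{-1}(U) = {p77} ∉ τ_X ✗.
  U = {x2}: f^{-1}(U) = {p78, p79} ∉ τ_X ✗.
  U = {x1, x2}: f^{-1}(U) = {p77, p78, p79} ∈ τ_X ✓.
Found U = {x1} with f^{-1}(U) = {p77} not in τ_X. Therefore f is NOT continuous.


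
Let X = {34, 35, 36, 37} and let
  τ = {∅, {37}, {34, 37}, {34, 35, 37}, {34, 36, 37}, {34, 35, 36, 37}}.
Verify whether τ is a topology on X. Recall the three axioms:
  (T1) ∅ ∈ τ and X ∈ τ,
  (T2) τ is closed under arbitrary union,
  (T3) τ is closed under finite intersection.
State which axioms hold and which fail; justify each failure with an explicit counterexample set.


τ IS a topology on X.

Axiom (T1): ∅ ∈ τ? Yes; X ∈ τ? Yes.
Axiom (T2/T3): check pairwise unions and intersections of members of τ.
All pairwise intersections and unions checked — each lies in τ. Therefore τ satisfies (T1), (T2), (T3): it IS a topology on X.


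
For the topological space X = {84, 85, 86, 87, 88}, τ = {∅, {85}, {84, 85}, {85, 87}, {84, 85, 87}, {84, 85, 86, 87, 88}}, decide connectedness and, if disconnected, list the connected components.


(X, τ) is connected.

Find clopen sets (U ∈ τ with X ∖ U ∈ τ):
  U = ∅, X ∖ U = {84, 85, 86, 87, 88} — both open, so U is clopen.
  U = {84, 85, 86, 87, 88}, X ∖ U = ∅ — both open, so U is clopen.
Only trivial clopens (∅ and X) exist, so (X, τ) is connected.
Compute connected components by grouping points that agree on all clopens:
  component: {84, 85, 86, 87, 88}


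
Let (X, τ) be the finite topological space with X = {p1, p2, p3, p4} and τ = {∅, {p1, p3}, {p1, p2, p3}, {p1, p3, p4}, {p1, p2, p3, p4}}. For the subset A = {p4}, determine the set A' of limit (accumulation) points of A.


A' = ∅

For each x ∈ X, list the open sets U ∈ τ with x ∈ U, then check whether U ∩ (A ∖ {x}) ≠ ∅ for every such U.
  x = p1: open {p1, p3} ∋ x has {p1, p3} ∩ (A ∖ {p1}) = ∅, so x is NOT a limit point.
  x = p2: open {p1, p2, p3} ∋ x has {p1, p2, p3} ∩ (A ∖ {p2}) = ∅, so x is NOT a limit point.
  x = p3: open {p1, p3} ∋ x has {p1, p3} ∩ (A ∖ {p3}) = ∅, so x is NOT a limit point.
  x = p4: open {p1, p3, p4} ∋ x has {p1, p3, p4} ∩ (A ∖ {p4}) = ∅, so x is NOT a limit point.
Collecting: A' = ∅.


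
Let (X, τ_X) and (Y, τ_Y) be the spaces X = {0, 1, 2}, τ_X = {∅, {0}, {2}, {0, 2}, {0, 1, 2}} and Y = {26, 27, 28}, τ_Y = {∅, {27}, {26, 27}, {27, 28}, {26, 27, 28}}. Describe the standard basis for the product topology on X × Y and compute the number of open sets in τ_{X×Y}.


Basis B = {∅ × ∅, {0} × {27}, {2} × {27}, {0} × {26, 27}, {0} × {27, 28}, {0, 2} × {27}, {2} × {26, 27}, {2} × {27, 28}, {0} × {26, 27, 28}, {0, 1, 2} × {27}, {2} × {26, 27, 28}, {0, 2} × {26, 27}, {0, 2} × {27, 28}, {0, 2} × {26, 27, 28}, {0, 1, 2} × {26, 27}, {0, 1, 2} × {27, 28}, {0, 1, 2} × {26, 27, 28}}; |τ_{X×Y}| = 50.

Enumerate products U × V with U ∈ τ_X, V ∈ τ_Y (deduplicated):
  ∅ × ∅ = {} (∅)
  {0} × {27} = {(0,27)}
  {2} × {27} = {(2,27)}
  {0} × {26, 27} = {(0,26), (0,27)}
  {0} × {27, 28} = {(0,27), (0,28)}
  {0, 2} × {27} = {(0,27), (2,27)}
  {2} × {26, 27} = {(2,26), (2,27)}
  {2} × {27, 28} = {(2,27), (2,28)}
  {0} × {26, 27, 28} = {(0,26), (0,27), (0,28)}
  {0, 1, 2} × {27} = {(0,27), (1,27), (2,27)}
  {2} × {26, 27, 28} = {(2,26), (2,27), (2,28)}
  {0, 2} × {26, 27} = {(0,26), (0,27), (2,26), (2,27)}
  {0, 2} × {27, 28} = {(0,27), (0,28), (2,27), (2,28)}
  {0, 2} × {26, 27, 28} = {(0,26), (0,27), (0,28), (2,26), (2,27), (2,28)}
  {0, 1, 2} × {26, 27} = {(0,26), (0,27), (1,26), (1,27), (2,26), (2,27)}
  {0, 1, 2} × {27, 28} = {(0,27), (0,28), (1,27), (1,28), (2,27), (2,28)}
  {0, 1, 2} × {26, 27, 28} = {(0,26), (0,27), (0,28), (1,26), (1,27), (1,28), (2,26), (2,27), (2,28)}
These 17 distinct sets form the basis B.
Close under arbitrary unions to get τ_{X×Y}; counting gives |τ_{X×Y}| = 50.


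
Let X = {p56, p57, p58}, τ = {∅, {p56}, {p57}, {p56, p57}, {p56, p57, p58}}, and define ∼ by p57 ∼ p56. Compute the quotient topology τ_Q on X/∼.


X/∼ = {[p56=p57], [p58]}; |τ_Q| = 3.

Equivalence classes: [p56=p57], [p58].
Quotient map π: X → X/∼ sends p56 ↦ [p56=p57], p57 ↦ [p56=p57], p58 ↦ [p58].
For each subset V ⊆ X/∼, compute π^{-1}(V) ⊆ X and check whether π^{-1}(V) ∈ τ. V is open in τ_Q iff π^{-1}(V) ∈ τ.
  V = {}: π^{-1}(V) = ∅ ∈ τ ✓.
  V = {[p56=p57]}: π^{-1}(V) = {p56, p57} ∈ τ ✓.
  V = {[p58]}: π^{-1}(V) = {p58} ∉ τ ✗.
  V = {[p56=p57], [p58]}: π^{-1}(V) = {p56, p57, p58} ∈ τ ✓.
Open sets in the quotient: τ_Q = {{}, {[p56=p57]}, {[p56=p57], [p58]}} (3 elements).


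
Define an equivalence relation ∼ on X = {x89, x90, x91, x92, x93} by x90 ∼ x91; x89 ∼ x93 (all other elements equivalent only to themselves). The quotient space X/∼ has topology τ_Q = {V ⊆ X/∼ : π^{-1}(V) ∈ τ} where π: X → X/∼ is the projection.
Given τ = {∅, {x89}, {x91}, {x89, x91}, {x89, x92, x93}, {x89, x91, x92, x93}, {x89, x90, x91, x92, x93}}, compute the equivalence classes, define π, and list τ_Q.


X/∼ = {[x89=x93], [x90=x91], [x92]}; |τ_Q| = 3.

Equivalence classes: [x89=x93], [x90=x91], [x92].
Quotient map π: X → X/∼ sends x89 ↦ [x89=x93], x90 ↦ [x90=x91], x91 ↦ [x90=x91], x92 ↦ [x92], x93 ↦ [x89=x93].
For each subset V ⊆ X/∼, compute π^{-1}(V) ⊆ X and check whether π^{-1}(V) ∈ τ. V is open in τ_Q iff π^{-1}(V) ∈ τ.
  V = {}: π^{-1}(V) = ∅ ∈ τ ✓.
  V = {[x89=x93]}: π^{-1}(V) = {x89, x93} ∉ τ ✗.
  V = {[x90=x91]}: π^{-1}(V) = {x90, x91} ∉ τ ✗.
  V = {[x89=x93], [x90=x91]}: π^{-1}(V) = {x89, x90, x91, x93} ∉ τ ✗.
  V = {[x92]}: π^{-1}(V) = {x92} ∉ τ ✗.
  V = {[x89=x93], [x92]}: π^{-1}(V) = {x89, x92, x93} ∈ τ ✓.
  V = {[x90=x91], [x92]}: π^{-1}(V) = {x90, x91, x92} ∉ τ ✗.
  V = {[x89=x93], [x90=x91], [x92]}: π^{-1}(V) = {x89, x90, x91, x92, x93} ∈ τ ✓.
Open sets in the quotient: τ_Q = {{}, {[x89=x93], [x92]}, {[x89=x93], [x90=x91], [x92]}} (3 elements).


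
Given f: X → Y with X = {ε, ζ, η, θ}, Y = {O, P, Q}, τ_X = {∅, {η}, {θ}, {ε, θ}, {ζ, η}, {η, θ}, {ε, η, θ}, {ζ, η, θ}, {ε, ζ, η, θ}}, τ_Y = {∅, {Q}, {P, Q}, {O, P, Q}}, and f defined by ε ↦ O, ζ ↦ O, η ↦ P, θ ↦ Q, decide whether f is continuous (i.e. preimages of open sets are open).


f IS continuous.

Compute f^{-1}(U) for each U ∈ τ_Y:
  U = ∅: f^{-1}(U) = ∅ ∈ τ_X ✓.
  U = {Q}: f^{-1}(U) = {θ} ∈ τ_X ✓.
  U = {P, Q}: f^{-1}(U) = {η, θ} ∈ τ_X ✓.
  U = {O, P, Q}: f^{-1}(U) = {ε, ζ, η, θ} ∈ τ_X ✓.
Every preimage lies in τ_X, so f IS continuous.


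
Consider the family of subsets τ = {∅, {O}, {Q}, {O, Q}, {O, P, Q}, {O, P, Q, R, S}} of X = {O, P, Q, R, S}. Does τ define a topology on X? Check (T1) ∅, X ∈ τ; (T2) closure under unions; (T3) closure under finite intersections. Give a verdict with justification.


τ IS a topology on X.

Axiom (T1): ∅ ∈ τ? Yes; X ∈ τ? Yes.
Axiom (T2/T3): check pairwise unions and intersections of members of τ.
All pairwise intersections and unions checked — each lies in τ. Therefore τ satisfies (T1), (T2), (T3): it IS a topology on X.


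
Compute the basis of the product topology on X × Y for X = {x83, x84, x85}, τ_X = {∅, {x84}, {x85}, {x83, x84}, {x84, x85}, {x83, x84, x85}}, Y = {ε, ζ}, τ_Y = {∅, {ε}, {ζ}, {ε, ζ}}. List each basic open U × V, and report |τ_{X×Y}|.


Basis B = {∅ × ∅, {x84} × {ε}, {x84} × {ζ}, {x85} × {ε}, {x85} × {ζ}, {x83, x84} × {ε}, {x83, x84} × {ζ}, {x84} × {ε, ζ}, {x84, x85} × {ε}, {x84, x85} × {ζ}, {x85} × {ε, ζ}, {x83, x84, x85} × {ε}, {x83, x84, x85} × {ζ}, {x83, x84} × {ε, ζ}, {x84, x85} × {ε, ζ}, {x83, x84, x85} × {ε, ζ}}; |τ_{X×Y}| = 36.

Enumerate products U × V with U ∈ τ_X, V ∈ τ_Y (deduplicated):
  ∅ × ∅ = {} (∅)
  {x84} × {ε} = {(x84,ε)}
  {x84} × {ζ} = {(x84,ζ)}
  {x85} × {ε} = {(x85,ε)}
  {x85} × {ζ} = {(x85,ζ)}
  {x83, x84} × {ε} = {(x83,ε), (x84,ε)}
  {x83, x84} × {ζ} = {(x83,ζ), (x84,ζ)}
  {x84} × {ε, ζ} = {(x84,ε), (x84,ζ)}
  {x84, x85} × {ε} = {(x84,ε), (x85,ε)}
  {x84, x85} × {ζ} = {(x84,ζ), (x85,ζ)}
  {x85} × {ε, ζ} = {(x85,ε), (x85,ζ)}
  {x83, x84, x85} × {ε} = {(x83,ε), (x84,ε), (x85,ε)}
  {x83, x84, x85} × {ζ} = {(x83,ζ), (x84,ζ), (x85,ζ)}
  {x83, x84} × {ε, ζ} = {(x83,ε), (x83,ζ), (x84,ε), (x84,ζ)}
  {x84, x85} × {ε, ζ} = {(x84,ε), (x84,ζ), (x85,ε), (x85,ζ)}
  {x83, x84, x85} × {ε, ζ} = {(x83,ε), (x83,ζ), (x84,ε), (x84,ζ), (x85,ε), (x85,ζ)}
These 16 distinct sets form the basis B.
Close under arbitrary unions to get τ_{X×Y}; counting gives |τ_{X×Y}| = 36.


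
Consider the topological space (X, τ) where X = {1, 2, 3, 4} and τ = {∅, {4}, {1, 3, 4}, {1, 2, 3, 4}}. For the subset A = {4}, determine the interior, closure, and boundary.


int(A) = {4}, cl(A) = {1, 2, 3, 4}, ∂A = {1, 2, 3}.

Closed sets in (X, τ) are complements of opens:
  closed(X, τ) = {∅, {2}, {1, 2, 3}, {1, 2, 3, 4}}.
int(A) = ⋃ {U ∈ τ : U ⊆ A}. Opens contained in A: ∅, {4}.
Taking the union of these: int(A) = {4}.
cl(A) = ⋂ {C closed : A ⊆ C}. Closed sets containing A: {1, 2, 3, 4}.
Intersecting these: cl(A) = {1, 2, 3, 4}.
∂A = cl(A) ∖ int(A) = {1, 2, 3, 4} ∖ {4} = {1, 2, 3}.


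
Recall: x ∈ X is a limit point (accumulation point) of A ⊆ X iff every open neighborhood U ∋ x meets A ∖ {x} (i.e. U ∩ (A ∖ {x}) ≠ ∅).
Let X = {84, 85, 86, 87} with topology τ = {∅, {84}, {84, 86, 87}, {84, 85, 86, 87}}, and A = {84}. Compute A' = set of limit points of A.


A' = {85, 86, 87}

For each x ∈ X, list the open sets U ∈ τ with x ∈ U, then check whether U ∩ (A ∖ {x}) ≠ ∅ for every such U.
  x = 84: open {84} ∋ x has {84} ∩ (A ∖ {84}) = ∅, so x is NOT a limit point.
  x = 85: opens ∋ x are {84, 85, 86, 87}; each meets A ∖ {85}, so x IS a limit point.
  x = 86: opens ∋ x are {84, 86, 87}, {84, 85, 86, 87}; each meets A ∖ {86}, so x IS a limit point.
  x = 87: opens ∋ x are {84, 86, 87}, {84, 85, 86, 87}; each meets A ∖ {87}, so x IS a limit point.
Collecting: A' = {85, 86, 87}.


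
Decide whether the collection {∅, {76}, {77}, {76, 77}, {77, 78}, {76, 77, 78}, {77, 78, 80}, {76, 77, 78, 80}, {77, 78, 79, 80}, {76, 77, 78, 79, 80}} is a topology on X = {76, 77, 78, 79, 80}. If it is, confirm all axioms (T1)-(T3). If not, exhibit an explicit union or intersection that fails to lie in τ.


τ IS a topology on X.

Axiom (T1): ∅ ∈ τ? Yes; X ∈ τ? Yes.
Axiom (T2/T3): check pairwise unions and intersections of members of τ.
All pairwise intersections and unions checked — each lies in τ. Therefore τ satisfies (T1), (T2), (T3): it IS a topology on X.


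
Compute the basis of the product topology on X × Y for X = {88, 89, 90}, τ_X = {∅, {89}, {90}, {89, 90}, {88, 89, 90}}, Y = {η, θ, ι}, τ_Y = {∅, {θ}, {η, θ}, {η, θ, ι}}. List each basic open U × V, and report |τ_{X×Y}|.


Basis B = {∅ × ∅, {89} × {θ}, {90} × {θ}, {89} × {η, θ}, {89, 90} × {θ}, {90} × {η, θ}, {88, 89, 90} × {θ}, {89} × {η, θ, ι}, {90} × {η, θ, ι}, {89, 90} × {η, θ}, {88, 89, 90} × {η, θ}, {89, 90} × {η, θ, ι}, {88, 89, 90} × {η, θ, ι}}; |τ_{X×Y}| = 30.

Enumerate products U × V with U ∈ τ_X, V ∈ τ_Y (deduplicated):
  ∅ × ∅ = {} (∅)
  {89} × {θ} = {(89,θ)}
  {90} × {θ} = {(90,θ)}
  {89} × {η, θ} = {(89,η), (89,θ)}
  {89, 90} × {θ} = {(89,θ), (90,θ)}
  {90} × {η, θ} = {(90,η), (90,θ)}
  {88, 89, 90} × {θ} = {(88,θ), (89,θ), (90,θ)}
  {89} × {η, θ, ι} = {(89,η), (89,θ), (89,ι)}
  {90} × {η, θ, ι} = {(90,η), (90,θ), (90,ι)}
  {89, 90} × {η, θ} = {(89,η), (89,θ), (90,η), (90,θ)}
  {88, 89, 90} × {η, θ} = {(88,η), (88,θ), (89,η), (89,θ), (90,η), (90,θ)}
  {89, 90} × {η, θ, ι} = {(89,η), (89,θ), (89,ι), (90,η), (90,θ), (90,ι)}
  {88, 89, 90} × {η, θ, ι} = {(88,η), (88,θ), (88,ι), (89,η), (89,θ), (89,ι), (90,η), (90,θ), (90,ι)}
These 13 distinct sets form the basis B.
Close under arbitrary unions to get τ_{X×Y}; counting gives |τ_{X×Y}| = 30.


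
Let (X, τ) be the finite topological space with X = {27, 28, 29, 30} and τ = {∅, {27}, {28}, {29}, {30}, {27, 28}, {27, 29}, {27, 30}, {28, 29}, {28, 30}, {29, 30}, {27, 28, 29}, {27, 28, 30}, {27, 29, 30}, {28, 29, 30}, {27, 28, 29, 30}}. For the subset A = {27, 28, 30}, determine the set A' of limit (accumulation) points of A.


A' = ∅

For each x ∈ X, list the open sets U ∈ τ with x ∈ U, then check whether U ∩ (A ∖ {x}) ≠ ∅ for every such U.
  x = 27: open {27} ∋ x has {27} ∩ (A ∖ {27}) = ∅, so x is NOT a limit point.
  x = 28: open {28} ∋ x has {28} ∩ (A ∖ {28}) = ∅, so x is NOT a limit point.
  x = 29: open {29} ∋ x has {29} ∩ (A ∖ {29}) = ∅, so x is NOT a limit point.
  x = 30: open {30} ∋ x has {30} ∩ (A ∖ {30}) = ∅, so x is NOT a limit point.
Collecting: A' = ∅.


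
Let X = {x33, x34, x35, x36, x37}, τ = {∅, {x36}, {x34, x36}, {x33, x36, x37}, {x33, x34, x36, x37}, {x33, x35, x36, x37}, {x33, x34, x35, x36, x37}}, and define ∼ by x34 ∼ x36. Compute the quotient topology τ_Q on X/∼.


X/∼ = {[x33], [x34=x36], [x35], [x37]}; |τ_Q| = 4.

Equivalence classes: [x33], [x34=x36], [x35], [x37].
Quotient map π: X → X/∼ sends x33 ↦ [x33], x34 ↦ [x34=x36], x35 ↦ [x35], x36 ↦ [x34=x36], x37 ↦ [x37].
For each subset V ⊆ X/∼, compute π^{-1}(V) ⊆ X and check whether π^{-1}(V) ∈ τ. V is open in τ_Q iff π^{-1}(V) ∈ τ.
  V = {}: π^{-1}(V) = ∅ ∈ τ ✓.
  V = {[x33]}: π^{-1}(V) = {x33} ∉ τ ✗.
  V = {[x34=x36]}: π^{-1}(V) = {x34, x36} ∈ τ ✓.
  V = {[x33], [x34=x36]}: π^{-1}(V) = {x33, x34, x36} ∉ τ ✗.
  V = {[x35]}: π^{-1}(V) = {x35} ∉ τ ✗.
  V = {[x33], [x35]}: π^{-1}(V) = {x33, x35} ∉ τ ✗.
  V = {[x34=x36], [x35]}: π^{-1}(V) = {x34, x35, x36} ∉ τ ✗.
  V = {[x33], [x34=x36], [x35]}: π^{-1}(V) = {x33, x34, x35, x36} ∉ τ ✗.
  V = {[x37]}: π^{-1}(V) = {x37} ∉ τ ✗.
  V = {[x33], [x37]}: π^{-1}(V) = {x33, x37} ∉ τ ✗.
  V = {[x34=x36], [x37]}: π^{-1}(V) = {x34, x36, x37} ∉ τ ✗.
  V = {[x33], [x34=x36], [x37]}: π^{-1}(V) = {x33, x34, x36, x37} ∈ τ ✓.
  V = {[x35], [x37]}: π^{-1}(V) = {x35, x37} ∉ τ ✗.
  V = {[x33], [x35], [x37]}: π^{-1}(V) = {x33, x35, x37} ∉ τ ✗.
  V = {[x34=x36], [x35], [x37]}: π^{-1}(V) = {x34, x35, x36, x37} ∉ τ ✗.
  V = {[x33], [x34=x36], [x35], [x37]}: π^{-1}(V) = {x33, x34, x35, x36, x37} ∈ τ ✓.
Open sets in the quotient: τ_Q = {{}, {[x34=x36]}, {[x33], [x34=x36], [x37]}, {[x33], [x34=x36], [x35], [x37]}} (4 elements).
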